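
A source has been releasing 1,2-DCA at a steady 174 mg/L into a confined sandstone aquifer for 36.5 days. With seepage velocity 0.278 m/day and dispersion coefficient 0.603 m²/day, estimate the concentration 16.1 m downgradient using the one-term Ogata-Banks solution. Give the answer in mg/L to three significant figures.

For a continuous step input, C/C₀ ≈ ½·erfc((x−vt)/(2√(Dt))).
vt = 0.278 × 36.5 = 10.147 m and 2√(Dt) = 2√(0.603 × 36.5) = 9.383 m.
Argument (x−vt)/(2√(Dt)) = (16.1 − 10.147)/9.383 = 0.6344; ½·erfc(0.6344) = 0.1848.
C = 174 × 0.1848 = 32.2 mg/L.

32.2 mg/L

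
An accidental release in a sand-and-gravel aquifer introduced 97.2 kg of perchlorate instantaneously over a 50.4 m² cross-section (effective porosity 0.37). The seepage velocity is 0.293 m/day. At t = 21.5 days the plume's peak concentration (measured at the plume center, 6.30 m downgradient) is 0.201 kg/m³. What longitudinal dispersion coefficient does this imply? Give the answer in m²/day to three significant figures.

At the plume center C_max = M/(n_e·A·√(4πDt)), so D = M²/(4πt·(n_e·A·C_max)²).
n_e·A·C_max = 0.37 × 50.4 × 0.201 = 3.748 kg/m.
D = 97.2²/(4π × 21.5 × 3.748²) = 2.49 m²/day.

2.49 m²/day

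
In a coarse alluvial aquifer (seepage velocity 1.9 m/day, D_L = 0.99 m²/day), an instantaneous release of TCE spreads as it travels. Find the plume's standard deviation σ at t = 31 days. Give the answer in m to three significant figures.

Dispersive spreading gives a Gaussian with σ² = 2Dt; advection only shifts the center.
σ = √(2 × 0.99 × 31) = 7.83 m.

7.83 m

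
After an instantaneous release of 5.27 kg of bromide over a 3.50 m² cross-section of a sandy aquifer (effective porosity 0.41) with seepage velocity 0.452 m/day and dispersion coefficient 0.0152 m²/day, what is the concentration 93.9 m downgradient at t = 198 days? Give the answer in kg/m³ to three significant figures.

For an instantaneous plane source, C(x,t) = M/(n_e·A·√(4πDt)) · exp(−(x−vt)²/(4Dt)), with n_e·A the pore (flow) area.
Plume center vt = 0.452 × 198 = 89.496 m, so the well at 93.9 m is 4.404 m downgradient of the peak.
√(4πDt) = 6.150 m, giving peak height M/(n_e·A·√(4πDt)) = 5.27/(0.41 × 3.50 × 6.150) = 0.5972 kg/m³.
(x−vt)²/(4Dt) = (4.404)²/(4 × 0.0152 × 198) = 1.611; exp(−1.611) = 0.1997.
C = 0.5972 × 0.1997 = 0.119 kg/m³.

0.119 kg/m³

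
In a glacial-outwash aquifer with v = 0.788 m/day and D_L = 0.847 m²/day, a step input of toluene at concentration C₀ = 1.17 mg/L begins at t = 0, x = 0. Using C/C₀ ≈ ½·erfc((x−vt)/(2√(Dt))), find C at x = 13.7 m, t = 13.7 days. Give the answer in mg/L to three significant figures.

0.320 mg/L

For a continuous step input, C/C₀ ≈ ½·erfc((x−vt)/(2√(Dt))).
vt = 0.788 × 13.7 = 10.7956 m and 2√(Dt) = 2√(0.847 × 13.7) = 6.813 m.
Argument (x−vt)/(2√(Dt)) = (13.7 − 10.7956)/6.813 = 0.4263; ½·erfc(0.4263) = 0.2733.
C = 1.17 × 0.2733 = 0.320 mg/L.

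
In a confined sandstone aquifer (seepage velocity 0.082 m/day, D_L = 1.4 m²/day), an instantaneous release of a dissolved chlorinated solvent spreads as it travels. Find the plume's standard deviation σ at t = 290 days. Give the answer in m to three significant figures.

28.5 m

Dispersive spreading gives a Gaussian with σ² = 2Dt; advection only shifts the center.
σ = √(2 × 1.4 × 290) = 28.5 m.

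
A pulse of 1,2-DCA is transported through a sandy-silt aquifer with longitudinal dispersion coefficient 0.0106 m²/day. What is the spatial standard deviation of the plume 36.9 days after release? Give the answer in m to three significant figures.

0.884 m

Dispersive spreading gives a Gaussian with σ² = 2Dt; advection only shifts the center.
σ = √(2 × 0.0106 × 36.9) = 0.884 m.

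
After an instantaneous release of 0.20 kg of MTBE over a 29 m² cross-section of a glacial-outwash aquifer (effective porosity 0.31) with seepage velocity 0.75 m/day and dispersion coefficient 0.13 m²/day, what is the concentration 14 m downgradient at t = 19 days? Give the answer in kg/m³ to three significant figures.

0.00397 kg/m³

For an instantaneous plane source, C(x,t) = M/(n_e·A·√(4πDt)) · exp(−(x−vt)²/(4Dt)), with n_e·A the pore (flow) area.
Plume center vt = 0.75 × 19 = 14.25 m, so the well at 14 m is 0.25 m upgradient of the peak.
√(4πDt) = 5.571 m, giving peak height M/(n_e·A·√(4πDt)) = 0.20/(0.31 × 29 × 5.571) = 0.003993 kg/m³.
(x−vt)²/(4Dt) = (-0.25)²/(4 × 0.13 × 19) = 0.006326; exp(−0.006326) = 0.9937.
C = 0.003993 × 0.9937 = 0.00397 kg/m³.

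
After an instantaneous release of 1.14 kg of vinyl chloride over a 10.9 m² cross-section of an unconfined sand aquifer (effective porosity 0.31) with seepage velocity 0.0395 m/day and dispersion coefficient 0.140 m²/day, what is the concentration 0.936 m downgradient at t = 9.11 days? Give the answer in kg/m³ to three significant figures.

0.0790 kg/m³

For an instantaneous plane source, C(x,t) = M/(n_e·A·√(4πDt)) · exp(−(x−vt)²/(4Dt)), with n_e·A the pore (flow) area.
Plume center vt = 0.0395 × 9.11 = 0.359845 m, so the well at 0.936 m is 0.576155 m downgradient of the peak.
√(4πDt) = 4.003 m, giving peak height M/(n_e·A·√(4πDt)) = 1.14/(0.31 × 10.9 × 4.003) = 0.08428 kg/m³.
(x−vt)²/(4Dt) = (0.576155)²/(4 × 0.140 × 9.11) = 0.06507; exp(−0.06507) = 0.9370.
C = 0.08428 × 0.9370 = 0.0790 kg/m³.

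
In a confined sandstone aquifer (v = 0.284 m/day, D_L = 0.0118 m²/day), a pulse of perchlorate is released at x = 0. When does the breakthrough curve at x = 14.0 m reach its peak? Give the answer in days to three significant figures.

49.1 days

For the 1D instantaneous-source solution, setting ∂C/∂t = 0 at fixed x gives v²t² + 2Dt − x² = 0, so t = (√(D² + v²x²) − D)/v².
√(D² + v²x²) = √(0.0118² + 0.284² × 14.0²) = 3.976; v² = 0.080656.
t = (3.976 − 0.0118)/0.080656 = 49.1 days (vs. the pure-advection estimate x/v = 49.3 d).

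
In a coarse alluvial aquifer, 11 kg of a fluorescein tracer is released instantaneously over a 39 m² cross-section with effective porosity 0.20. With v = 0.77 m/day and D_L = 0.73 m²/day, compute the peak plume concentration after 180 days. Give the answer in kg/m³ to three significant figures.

The peak of an instantaneous 1D plume sits at x = vt; there the Gaussian factor is 1 and C_max = M/(n_e·A·√(4πDt)), where n_e·A is the pore area the mass is dissolved in.
√(4πDt) = √(4π × 0.73 × 180) = 40.64 m, so C_max = 11/(0.20 × 39 × 40.64) = 0.0347 kg/m³.

0.0347 kg/m³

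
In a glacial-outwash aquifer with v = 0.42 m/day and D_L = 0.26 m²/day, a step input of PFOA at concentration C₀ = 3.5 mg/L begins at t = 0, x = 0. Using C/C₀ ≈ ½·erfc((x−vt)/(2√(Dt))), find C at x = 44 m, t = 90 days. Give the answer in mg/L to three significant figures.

0.638 mg/L

For a continuous step input, C/C₀ ≈ ½·erfc((x−vt)/(2√(Dt))).
vt = 0.42 × 90 = 37.8 m and 2√(Dt) = 2√(0.26 × 90) = 9.675 m.
Argument (x−vt)/(2√(Dt)) = (44 − 37.8)/9.675 = 0.6408; ½·erfc(0.6408) = 0.1824.
C = 3.5 × 0.1824 = 0.638 mg/L.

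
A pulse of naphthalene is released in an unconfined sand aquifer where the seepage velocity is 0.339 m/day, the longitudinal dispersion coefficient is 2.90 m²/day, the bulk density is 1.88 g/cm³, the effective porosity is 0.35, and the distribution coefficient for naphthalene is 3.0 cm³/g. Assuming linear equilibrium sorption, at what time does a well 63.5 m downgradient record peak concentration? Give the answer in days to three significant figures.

Retardation factor R = 1 + ρ_b·K_d/n = 1 + 1.88 × 3.0/0.35 = 17.11.
Sorption retards both mechanisms: v_R = v/R = 0.01981 m/day, D_R = D/R = 0.1695 m²/day.
Peak time from v_R²t² + 2D_R t − x² = 0: t = (√(D_R² + v_R²x²) − D_R)/v_R².
√(D_R² + v_R²x²) = √(0.1695² + 0.01981² × 63.5²) = 1.269; v_R² = 0.0003924.
t = (1.269 − 0.1695)/0.0003924 = 2800 days.

2800 days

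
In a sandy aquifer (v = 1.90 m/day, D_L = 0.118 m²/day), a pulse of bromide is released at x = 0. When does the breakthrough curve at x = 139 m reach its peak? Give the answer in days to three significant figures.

73.1 days

For the 1D instantaneous-source solution, setting ∂C/∂t = 0 at fixed x gives v²t² + 2Dt − x² = 0, so t = (√(D² + v²x²) − D)/v².
√(D² + v²x²) = √(0.118² + 1.90² × 139²) = 264.1; v² = 3.61.
t = (264.1 − 0.118)/3.61 = 73.1 days (vs. the pure-advection estimate x/v = 73.2 d).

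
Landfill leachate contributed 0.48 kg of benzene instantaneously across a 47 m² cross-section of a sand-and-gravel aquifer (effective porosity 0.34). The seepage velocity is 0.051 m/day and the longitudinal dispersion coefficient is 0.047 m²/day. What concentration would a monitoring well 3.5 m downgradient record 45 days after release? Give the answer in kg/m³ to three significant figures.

For an instantaneous plane source, C(x,t) = M/(n_e·A·√(4πDt)) · exp(−(x−vt)²/(4Dt)), with n_e·A the pore (flow) area.
Plume center vt = 0.051 × 45 = 2.295 m, so the well at 3.5 m is 1.205 m downgradient of the peak.
√(4πDt) = 5.155 m, giving peak height M/(n_e·A·√(4πDt)) = 0.48/(0.34 × 47 × 5.155) = 0.005827 kg/m³.
(x−vt)²/(4Dt) = (1.205)²/(4 × 0.047 × 45) = 0.1716; exp(−0.1716) = 0.8423.
C = 0.005827 × 0.8423 = 0.00491 kg/m³.

0.00491 kg/m³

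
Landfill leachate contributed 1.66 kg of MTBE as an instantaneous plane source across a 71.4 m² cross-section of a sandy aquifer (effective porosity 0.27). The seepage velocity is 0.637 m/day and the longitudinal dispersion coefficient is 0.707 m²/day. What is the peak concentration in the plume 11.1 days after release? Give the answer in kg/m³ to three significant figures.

The peak of an instantaneous 1D plume sits at x = vt; there the Gaussian factor is 1 and C_max = M/(n_e·A·√(4πDt)), where n_e·A is the pore area the mass is dissolved in.
√(4πDt) = √(4π × 0.707 × 11.1) = 9.931 m, so C_max = 1.66/(0.27 × 71.4 × 9.931) = 0.00867 kg/m³.

0.00867 kg/m³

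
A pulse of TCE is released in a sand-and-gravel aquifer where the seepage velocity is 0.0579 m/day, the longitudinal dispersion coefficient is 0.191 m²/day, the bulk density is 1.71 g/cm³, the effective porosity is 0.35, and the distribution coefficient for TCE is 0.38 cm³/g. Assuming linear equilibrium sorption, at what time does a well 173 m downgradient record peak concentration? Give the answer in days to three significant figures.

8370 days

Retardation factor R = 1 + ρ_b·K_d/n = 1 + 1.71 × 0.38/0.35 = 2.857.
Sorption retards both mechanisms: v_R = v/R = 0.02027 m/day, D_R = D/R = 0.06685 m²/day.
Peak time from v_R²t² + 2D_R t − x² = 0: t = (√(D_R² + v_R²x²) − D_R)/v_R².
√(D_R² + v_R²x²) = √(0.06685² + 0.02027² × 173²) = 3.507; v_R² = 0.0004109.
t = (3.507 − 0.06685)/0.0004109 = 8370 days.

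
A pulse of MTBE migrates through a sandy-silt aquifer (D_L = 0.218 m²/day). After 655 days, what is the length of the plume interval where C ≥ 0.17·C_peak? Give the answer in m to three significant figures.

The plume is Gaussian with σ = √(2Dt) = √(2 × 0.218 × 655) = 16.90 m.
C/C_peak = exp(−Δx²/(2σ²)) = 0.17 ⇒ Δx = σ·√(−2 ln 0.17) = 16.90 × 1.883 = 31.82 m.
Width = 2Δx = 63.6 m.

63.6 m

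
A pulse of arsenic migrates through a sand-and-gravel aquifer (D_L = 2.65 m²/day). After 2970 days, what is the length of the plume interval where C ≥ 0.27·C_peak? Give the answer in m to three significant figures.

406 m

The plume is Gaussian with σ = √(2Dt) = √(2 × 2.65 × 2970) = 125.5 m.
C/C_peak = exp(−Δx²/(2σ²)) = 0.27 ⇒ Δx = σ·√(−2 ln 0.27) = 125.5 × 1.618 = 203.1 m.
Width = 2Δx = 406 m.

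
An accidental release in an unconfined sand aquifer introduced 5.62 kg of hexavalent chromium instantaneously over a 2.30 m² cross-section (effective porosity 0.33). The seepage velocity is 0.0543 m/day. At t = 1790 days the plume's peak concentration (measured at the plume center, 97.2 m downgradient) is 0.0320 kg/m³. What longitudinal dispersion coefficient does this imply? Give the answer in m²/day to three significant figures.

2.38 m²/day

At the plume center C_max = M/(n_e·A·√(4πDt)), so D = M²/(4πt·(n_e·A·C_max)²).
n_e·A·C_max = 0.33 × 2.30 × 0.0320 = 0.02429 kg/m.
D = 5.62²/(4π × 1790 × 0.02429²) = 2.38 m²/day.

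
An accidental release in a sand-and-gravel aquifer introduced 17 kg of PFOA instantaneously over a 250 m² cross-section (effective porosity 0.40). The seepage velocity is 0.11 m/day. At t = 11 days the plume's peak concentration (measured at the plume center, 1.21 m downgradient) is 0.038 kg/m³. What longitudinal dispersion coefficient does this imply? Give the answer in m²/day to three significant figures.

0.145 m²/day

At the plume center C_max = M/(n_e·A·√(4πDt)), so D = M²/(4πt·(n_e·A·C_max)²).
n_e·A·C_max = 0.40 × 250 × 0.038 = 3.800 kg/m.
D = 17²/(4π × 11 × 3.800²) = 0.145 m²/day.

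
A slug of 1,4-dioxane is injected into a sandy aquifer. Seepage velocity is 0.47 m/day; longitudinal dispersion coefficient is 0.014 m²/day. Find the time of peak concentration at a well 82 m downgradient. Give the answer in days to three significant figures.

174 days

For the 1D instantaneous-source solution, setting ∂C/∂t = 0 at fixed x gives v²t² + 2Dt − x² = 0, so t = (√(D² + v²x²) − D)/v².
√(D² + v²x²) = √(0.014² + 0.47² × 82²) = 38.54; v² = 0.2209.
t = (38.54 − 0.014)/0.2209 = 174 days (vs. the pure-advection estimate x/v = 174 d).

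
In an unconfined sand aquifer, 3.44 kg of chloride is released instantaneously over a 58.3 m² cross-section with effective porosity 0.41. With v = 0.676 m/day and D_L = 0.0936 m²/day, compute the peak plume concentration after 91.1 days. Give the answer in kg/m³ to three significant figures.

0.0139 kg/m³

The peak of an instantaneous 1D plume sits at x = vt; there the Gaussian factor is 1 and C_max = M/(n_e·A·√(4πDt)), where n_e·A is the pore area the mass is dissolved in.
√(4πDt) = √(4π × 0.0936 × 91.1) = 10.35 m, so C_max = 3.44/(0.41 × 58.3 × 10.35) = 0.0139 kg/m³.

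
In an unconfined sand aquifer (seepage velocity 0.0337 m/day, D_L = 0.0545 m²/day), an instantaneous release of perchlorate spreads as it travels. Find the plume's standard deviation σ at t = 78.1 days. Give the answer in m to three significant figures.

2.92 m

Dispersive spreading gives a Gaussian with σ² = 2Dt; advection only shifts the center.
σ = √(2 × 0.0545 × 78.1) = 2.92 m.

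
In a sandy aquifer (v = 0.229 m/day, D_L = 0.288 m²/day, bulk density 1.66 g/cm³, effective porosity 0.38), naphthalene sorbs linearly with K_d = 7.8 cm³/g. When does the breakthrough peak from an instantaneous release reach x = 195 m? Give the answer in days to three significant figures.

29700 days

Retardation factor R = 1 + ρ_b·K_d/n = 1 + 1.66 × 7.8/0.38 = 35.07.
Sorption retards both mechanisms: v_R = v/R = 0.006530 m/day, D_R = D/R = 0.008212 m²/day.
Peak time from v_R²t² + 2D_R t − x² = 0: t = (√(D_R² + v_R²x²) − D_R)/v_R².
√(D_R² + v_R²x²) = √(0.008212² + 0.006530² × 195²) = 1.273; v_R² = 4.264e-05.
t = (1.273 − 0.008212)/4.264e-05 = 29700 days.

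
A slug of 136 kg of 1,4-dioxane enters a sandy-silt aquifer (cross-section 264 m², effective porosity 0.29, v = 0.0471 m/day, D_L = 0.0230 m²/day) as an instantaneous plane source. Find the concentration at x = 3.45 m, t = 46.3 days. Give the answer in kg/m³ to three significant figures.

0.333 kg/m³

For an instantaneous plane source, C(x,t) = M/(n_e·A·√(4πDt)) · exp(−(x−vt)²/(4Dt)), with n_e·A the pore (flow) area.
Plume center vt = 0.0471 × 46.3 = 2.18073 m, so the well at 3.45 m is 1.26927 m downgradient of the peak.
√(4πDt) = 3.658 m, giving peak height M/(n_e·A·√(4πDt)) = 136/(0.29 × 264 × 3.658) = 0.4856 kg/m³.
(x−vt)²/(4Dt) = (1.26927)²/(4 × 0.0230 × 46.3) = 0.3782; exp(−0.3782) = 0.6851.
C = 0.4856 × 0.6851 = 0.333 kg/m³.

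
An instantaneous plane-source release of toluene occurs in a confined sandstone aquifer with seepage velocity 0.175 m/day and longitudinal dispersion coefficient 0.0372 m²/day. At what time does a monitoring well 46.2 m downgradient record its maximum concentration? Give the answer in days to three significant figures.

For the 1D instantaneous-source solution, setting ∂C/∂t = 0 at fixed x gives v²t² + 2Dt − x² = 0, so t = (√(D² + v²x²) − D)/v².
√(D² + v²x²) = √(0.0372² + 0.175² × 46.2²) = 8.085; v² = 0.030625.
t = (8.085 − 0.0372)/0.030625 = 263 days (vs. the pure-advection estimate x/v = 264 d).

263 days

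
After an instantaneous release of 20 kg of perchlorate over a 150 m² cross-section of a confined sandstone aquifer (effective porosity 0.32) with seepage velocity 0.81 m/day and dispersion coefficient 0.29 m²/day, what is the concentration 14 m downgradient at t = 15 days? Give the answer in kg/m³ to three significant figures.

0.0463 kg/m³

For an instantaneous plane source, C(x,t) = M/(n_e·A·√(4πDt)) · exp(−(x−vt)²/(4Dt)), with n_e·A the pore (flow) area.
Plume center vt = 0.81 × 15 = 12.15 m, so the well at 14 m is 1.85 m downgradient of the peak.
√(4πDt) = 7.393 m, giving peak height M/(n_e·A·√(4πDt)) = 20/(0.32 × 150 × 7.393) = 0.05636 kg/m³.
(x−vt)²/(4Dt) = (1.85)²/(4 × 0.29 × 15) = 0.1967; exp(−0.1967) = 0.8214.
C = 0.05636 × 0.8214 = 0.0463 kg/m³.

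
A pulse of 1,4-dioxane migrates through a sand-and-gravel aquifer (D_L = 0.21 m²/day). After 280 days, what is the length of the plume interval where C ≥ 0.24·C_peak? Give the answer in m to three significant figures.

The plume is Gaussian with σ = √(2Dt) = √(2 × 0.21 × 280) = 10.84 m.
C/C_peak = exp(−Δx²/(2σ²)) = 0.24 ⇒ Δx = σ·√(−2 ln 0.24) = 10.84 × 1.689 = 18.31 m.
Width = 2Δx = 36.6 m.

36.6 m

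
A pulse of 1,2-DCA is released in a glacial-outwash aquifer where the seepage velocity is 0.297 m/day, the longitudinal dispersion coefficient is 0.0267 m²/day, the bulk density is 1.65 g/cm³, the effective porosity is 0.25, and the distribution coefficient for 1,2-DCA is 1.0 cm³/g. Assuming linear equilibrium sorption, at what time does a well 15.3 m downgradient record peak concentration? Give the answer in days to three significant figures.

Retardation factor R = 1 + ρ_b·K_d/n = 1 + 1.65 × 1.0/0.25 = 7.600.
Sorption retards both mechanisms: v_R = v/R = 0.03908 m/day, D_R = D/R = 0.003513 m²/day.
Peak time from v_R²t² + 2D_R t − x² = 0: t = (√(D_R² + v_R²x²) − D_R)/v_R².
√(D_R² + v_R²x²) = √(0.003513² + 0.03908² × 15.3²) = 0.5979; v_R² = 0.001527.
t = (0.5979 − 0.003513)/0.001527 = 389 days.

389 days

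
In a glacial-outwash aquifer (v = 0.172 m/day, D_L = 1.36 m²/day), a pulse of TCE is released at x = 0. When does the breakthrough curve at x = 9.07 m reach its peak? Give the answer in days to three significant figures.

For the 1D instantaneous-source solution, setting ∂C/∂t = 0 at fixed x gives v²t² + 2Dt − x² = 0, so t = (√(D² + v²x²) − D)/v².
√(D² + v²x²) = √(1.36² + 0.172² × 9.07²) = 2.070; v² = 0.029584.
t = (2.070 − 1.36)/0.029584 = 24.0 days (vs. the pure-advection estimate x/v = 52.7 d).

24.0 days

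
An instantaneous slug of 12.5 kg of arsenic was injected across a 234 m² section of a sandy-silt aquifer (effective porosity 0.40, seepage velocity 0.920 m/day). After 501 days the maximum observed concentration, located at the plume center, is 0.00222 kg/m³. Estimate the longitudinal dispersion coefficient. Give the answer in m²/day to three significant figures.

0.575 m²/day

At the plume center C_max = M/(n_e·A·√(4πDt)), so D = M²/(4πt·(n_e·A·C_max)²).
n_e·A·C_max = 0.40 × 234 × 0.00222 = 0.2078 kg/m.
D = 12.5²/(4π × 501 × 0.2078²) = 0.575 m²/day.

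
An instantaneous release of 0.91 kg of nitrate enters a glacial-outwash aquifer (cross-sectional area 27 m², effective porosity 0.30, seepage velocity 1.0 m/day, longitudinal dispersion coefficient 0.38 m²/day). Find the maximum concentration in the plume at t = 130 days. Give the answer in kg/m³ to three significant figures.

The peak of an instantaneous 1D plume sits at x = vt; there the Gaussian factor is 1 and C_max = M/(n_e·A·√(4πDt)), where n_e·A is the pore area the mass is dissolved in.
√(4πDt) = √(4π × 0.38 × 130) = 24.92 m, so C_max = 0.91/(0.30 × 27 × 24.92) = 0.00451 kg/m³.

0.00451 kg/m³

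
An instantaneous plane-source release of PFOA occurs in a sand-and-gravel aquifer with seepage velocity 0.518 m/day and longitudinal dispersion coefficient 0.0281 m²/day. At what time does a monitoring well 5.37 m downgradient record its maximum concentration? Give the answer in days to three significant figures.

For the 1D instantaneous-source solution, setting ∂C/∂t = 0 at fixed x gives v²t² + 2Dt − x² = 0, so t = (√(D² + v²x²) − D)/v².
√(D² + v²x²) = √(0.0281² + 0.518² × 5.37²) = 2.782; v² = 0.268324.
t = (2.782 − 0.0281)/0.268324 = 10.3 days (vs. the pure-advection estimate x/v = 10.4 d).

10.3 days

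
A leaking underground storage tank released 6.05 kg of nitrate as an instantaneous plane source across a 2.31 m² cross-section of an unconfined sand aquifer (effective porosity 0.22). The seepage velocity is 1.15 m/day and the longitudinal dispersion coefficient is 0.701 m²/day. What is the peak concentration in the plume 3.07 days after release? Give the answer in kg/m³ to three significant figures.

2.29 kg/m³

The peak of an instantaneous 1D plume sits at x = vt; there the Gaussian factor is 1 and C_max = M/(n_e·A·√(4πDt)), where n_e·A is the pore area the mass is dissolved in.
√(4πDt) = √(4π × 0.701 × 3.07) = 5.200 m, so C_max = 6.05/(0.22 × 2.31 × 5.200) = 2.29 kg/m³.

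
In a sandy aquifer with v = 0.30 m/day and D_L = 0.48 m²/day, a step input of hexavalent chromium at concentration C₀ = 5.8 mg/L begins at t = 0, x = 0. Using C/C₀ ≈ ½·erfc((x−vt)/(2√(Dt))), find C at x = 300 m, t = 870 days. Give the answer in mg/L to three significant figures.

For a continuous step input, C/C₀ ≈ ½·erfc((x−vt)/(2√(Dt))).
vt = 0.30 × 870 = 261 m and 2√(Dt) = 2√(0.48 × 870) = 40.87 m.
Argument (x−vt)/(2√(Dt)) = (300 − 261)/40.87 = 0.9542; ½·erfc(0.9542) = 0.08860.
C = 5.8 × 0.08860 = 0.514 mg/L.

0.514 mg/L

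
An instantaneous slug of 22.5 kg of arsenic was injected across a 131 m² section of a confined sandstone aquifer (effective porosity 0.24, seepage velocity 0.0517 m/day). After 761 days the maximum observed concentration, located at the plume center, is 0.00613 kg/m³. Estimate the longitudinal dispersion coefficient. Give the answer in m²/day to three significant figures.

At the plume center C_max = M/(n_e·A·√(4πDt)), so D = M²/(4πt·(n_e·A·C_max)²).
n_e·A·C_max = 0.24 × 131 × 0.00613 = 0.1927 kg/m.
D = 22.5²/(4π × 761 × 0.1927²) = 1.43 m²/day.

1.43 m²/day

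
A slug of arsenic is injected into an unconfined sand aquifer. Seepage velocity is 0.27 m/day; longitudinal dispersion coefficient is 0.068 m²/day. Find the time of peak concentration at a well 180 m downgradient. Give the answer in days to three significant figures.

For the 1D instantaneous-source solution, setting ∂C/∂t = 0 at fixed x gives v²t² + 2Dt − x² = 0, so t = (√(D² + v²x²) − D)/v².
√(D² + v²x²) = √(0.068² + 0.27² × 180²) = 48.60; v² = 0.0729.
t = (48.60 − 0.068)/0.0729 = 666 days (vs. the pure-advection estimate x/v = 667 d).

666 days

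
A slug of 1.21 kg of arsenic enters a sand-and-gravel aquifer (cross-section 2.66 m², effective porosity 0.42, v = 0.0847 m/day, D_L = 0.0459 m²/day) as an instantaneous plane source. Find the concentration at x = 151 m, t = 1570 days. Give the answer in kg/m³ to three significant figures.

For an instantaneous plane source, C(x,t) = M/(n_e·A·√(4πDt)) · exp(−(x−vt)²/(4Dt)), with n_e·A the pore (flow) area.
Plume center vt = 0.0847 × 1570 = 132.979 m, so the well at 151 m is 18.021 m downgradient of the peak.
√(4πDt) = 30.09 m, giving peak height M/(n_e·A·√(4πDt)) = 1.21/(0.42 × 2.66 × 30.09) = 0.03599 kg/m³.
(x−vt)²/(4Dt) = (18.021)²/(4 × 0.0459 × 1570) = 1.127; exp(−1.127) = 0.3240.
C = 0.03599 × 0.3240 = 0.0117 kg/m³.

0.0117 kg/m³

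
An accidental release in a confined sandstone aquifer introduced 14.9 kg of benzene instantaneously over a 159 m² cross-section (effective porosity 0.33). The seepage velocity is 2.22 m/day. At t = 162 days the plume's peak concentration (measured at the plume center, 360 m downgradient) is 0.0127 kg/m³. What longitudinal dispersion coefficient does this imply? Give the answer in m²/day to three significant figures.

0.246 m²/day

At the plume center C_max = M/(n_e·A·√(4πDt)), so D = M²/(4πt·(n_e·A·C_max)²).
n_e·A·C_max = 0.33 × 159 × 0.0127 = 0.6664 kg/m.
D = 14.9²/(4π × 162 × 0.6664²) = 0.246 m²/day.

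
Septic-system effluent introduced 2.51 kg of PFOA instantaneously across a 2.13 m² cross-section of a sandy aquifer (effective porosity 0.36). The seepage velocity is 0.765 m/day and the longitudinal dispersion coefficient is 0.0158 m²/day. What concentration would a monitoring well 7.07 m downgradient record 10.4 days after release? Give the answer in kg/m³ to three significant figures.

0.690 kg/m³

For an instantaneous plane source, C(x,t) = M/(n_e·A·√(4πDt)) · exp(−(x−vt)²/(4Dt)), with n_e·A the pore (flow) area.
Plume center vt = 0.765 × 10.4 = 7.956 m, so the well at 7.07 m is 0.886 m upgradient of the peak.
√(4πDt) = 1.437 m, giving peak height M/(n_e·A·√(4πDt)) = 2.51/(0.36 × 2.13 × 1.437) = 2.278 kg/m³.
(x−vt)²/(4Dt) = (-0.886)²/(4 × 0.0158 × 10.4) = 1.194; exp(−1.194) = 0.3030.
C = 2.278 × 0.3030 = 0.690 kg/m³.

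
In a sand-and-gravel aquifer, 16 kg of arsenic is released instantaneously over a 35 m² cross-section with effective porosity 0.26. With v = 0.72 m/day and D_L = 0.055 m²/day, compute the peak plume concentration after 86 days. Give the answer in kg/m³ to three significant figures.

The peak of an instantaneous 1D plume sits at x = vt; there the Gaussian factor is 1 and C_max = M/(n_e·A·√(4πDt)), where n_e·A is the pore area the mass is dissolved in.
√(4πDt) = √(4π × 0.055 × 86) = 7.710 m, so C_max = 16/(0.26 × 35 × 7.710) = 0.228 kg/m³.

0.228 kg/m³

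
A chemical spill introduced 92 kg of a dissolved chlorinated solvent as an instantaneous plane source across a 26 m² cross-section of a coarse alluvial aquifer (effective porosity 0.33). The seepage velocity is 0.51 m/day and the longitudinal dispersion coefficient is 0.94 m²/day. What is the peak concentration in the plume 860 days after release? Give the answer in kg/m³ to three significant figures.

The peak of an instantaneous 1D plume sits at x = vt; there the Gaussian factor is 1 and C_max = M/(n_e·A·√(4πDt)), where n_e·A is the pore area the mass is dissolved in.
√(4πDt) = √(4π × 0.94 × 860) = 100.8 m, so C_max = 92/(0.33 × 26 × 100.8) = 0.106 kg/m³.

0.106 kg/m³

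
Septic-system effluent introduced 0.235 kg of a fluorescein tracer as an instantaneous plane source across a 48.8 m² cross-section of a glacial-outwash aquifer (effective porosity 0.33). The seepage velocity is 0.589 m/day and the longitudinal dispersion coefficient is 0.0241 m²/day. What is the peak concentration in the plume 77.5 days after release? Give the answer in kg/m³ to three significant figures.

0.00301 kg/m³

The peak of an instantaneous 1D plume sits at x = vt; there the Gaussian factor is 1 and C_max = M/(n_e·A·√(4πDt)), where n_e·A is the pore area the mass is dissolved in.
√(4πDt) = √(4π × 0.0241 × 77.5) = 4.845 m, so C_max = 0.235/(0.33 × 48.8 × 4.845) = 0.00301 kg/m³.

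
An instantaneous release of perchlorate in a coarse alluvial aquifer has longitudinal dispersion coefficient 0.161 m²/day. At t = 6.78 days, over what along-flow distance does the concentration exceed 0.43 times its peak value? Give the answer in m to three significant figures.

3.84 m

The plume is Gaussian with σ = √(2Dt) = √(2 × 0.161 × 6.78) = 1.478 m.
C/C_peak = exp(−Δx²/(2σ²)) = 0.43 ⇒ Δx = σ·√(−2 ln 0.43) = 1.478 × 1.299 = 1.920 m.
Width = 2Δx = 3.84 m.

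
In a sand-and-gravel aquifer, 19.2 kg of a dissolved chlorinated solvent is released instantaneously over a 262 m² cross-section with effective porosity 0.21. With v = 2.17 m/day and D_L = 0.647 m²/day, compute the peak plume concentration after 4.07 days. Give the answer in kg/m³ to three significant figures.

0.0607 kg/m³

The peak of an instantaneous 1D plume sits at x = vt; there the Gaussian factor is 1 and C_max = M/(n_e·A·√(4πDt)), where n_e·A is the pore area the mass is dissolved in.
√(4πDt) = √(4π × 0.647 × 4.07) = 5.752 m, so C_max = 19.2/(0.21 × 262 × 5.752) = 0.0607 kg/m³.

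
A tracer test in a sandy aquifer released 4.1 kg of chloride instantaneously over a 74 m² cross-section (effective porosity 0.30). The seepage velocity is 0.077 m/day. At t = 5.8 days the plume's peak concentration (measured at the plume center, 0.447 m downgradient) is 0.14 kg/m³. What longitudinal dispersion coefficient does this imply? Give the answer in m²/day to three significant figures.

0.0239 m²/day

At the plume center C_max = M/(n_e·A·√(4πDt)), so D = M²/(4πt·(n_e·A·C_max)²).
n_e·A·C_max = 0.30 × 74 × 0.14 = 3.108 kg/m.
D = 4.1²/(4π × 5.8 × 3.108²) = 0.0239 m²/day.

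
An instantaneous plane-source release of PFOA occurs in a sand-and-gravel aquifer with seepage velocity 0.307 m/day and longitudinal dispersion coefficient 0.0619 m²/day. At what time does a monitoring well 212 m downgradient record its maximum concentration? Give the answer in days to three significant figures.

690 days

For the 1D instantaneous-source solution, setting ∂C/∂t = 0 at fixed x gives v²t² + 2Dt − x² = 0, so t = (√(D² + v²x²) − D)/v².
√(D² + v²x²) = √(0.0619² + 0.307² × 212²) = 65.08; v² = 0.094249.
t = (65.08 − 0.0619)/0.094249 = 690 days (vs. the pure-advection estimate x/v = 691 d).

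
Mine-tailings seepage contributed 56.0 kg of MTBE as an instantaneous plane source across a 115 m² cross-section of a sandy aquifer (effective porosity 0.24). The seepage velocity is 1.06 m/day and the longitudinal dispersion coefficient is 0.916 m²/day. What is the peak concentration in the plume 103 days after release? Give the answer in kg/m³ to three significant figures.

0.0589 kg/m³

The peak of an instantaneous 1D plume sits at x = vt; there the Gaussian factor is 1 and C_max = M/(n_e·A·√(4πDt)), where n_e·A is the pore area the mass is dissolved in.
√(4πDt) = √(4π × 0.916 × 103) = 34.43 m, so C_max = 56.0/(0.24 × 115 × 34.43) = 0.0589 kg/m³.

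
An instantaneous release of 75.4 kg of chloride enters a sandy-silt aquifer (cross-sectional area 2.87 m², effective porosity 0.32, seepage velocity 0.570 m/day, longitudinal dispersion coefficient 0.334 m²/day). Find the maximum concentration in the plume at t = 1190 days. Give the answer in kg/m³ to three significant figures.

1.16 kg/m³

The peak of an instantaneous 1D plume sits at x = vt; there the Gaussian factor is 1 and C_max = M/(n_e·A·√(4πDt)), where n_e·A is the pore area the mass is dissolved in.
√(4πDt) = √(4π × 0.334 × 1190) = 70.67 m, so C_max = 75.4/(0.32 × 2.87 × 70.67) = 1.16 kg/m³.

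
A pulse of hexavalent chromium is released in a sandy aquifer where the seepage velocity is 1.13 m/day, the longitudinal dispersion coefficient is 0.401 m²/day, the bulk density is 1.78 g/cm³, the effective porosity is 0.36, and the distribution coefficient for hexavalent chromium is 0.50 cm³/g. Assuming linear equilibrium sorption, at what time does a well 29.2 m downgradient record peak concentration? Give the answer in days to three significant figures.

Retardation factor R = 1 + ρ_b·K_d/n = 1 + 1.78 × 0.50/0.36 = 3.472.
Sorption retards both mechanisms: v_R = v/R = 0.3255 m/day, D_R = D/R = 0.1155 m²/day.
Peak time from v_R²t² + 2D_R t − x² = 0: t = (√(D_R² + v_R²x²) − D_R)/v_R².
√(D_R² + v_R²x²) = √(0.1155² + 0.3255² × 29.2²) = 9.505; v_R² = 0.1060.
t = (9.505 − 0.1155)/0.1060 = 88.6 days.

88.6 days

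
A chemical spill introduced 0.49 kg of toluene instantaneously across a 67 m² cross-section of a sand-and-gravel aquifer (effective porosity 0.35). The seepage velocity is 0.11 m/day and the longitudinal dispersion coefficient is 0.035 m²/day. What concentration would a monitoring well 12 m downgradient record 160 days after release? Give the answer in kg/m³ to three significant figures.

For an instantaneous plane source, C(x,t) = M/(n_e·A·√(4πDt)) · exp(−(x−vt)²/(4Dt)), with n_e·A the pore (flow) area.
Plume center vt = 0.11 × 160 = 17.6 m, so the well at 12 m is 5.6 m upgradient of the peak.
√(4πDt) = 8.389 m, giving peak height M/(n_e·A·√(4πDt)) = 0.49/(0.35 × 67 × 8.389) = 0.002491 kg/m³.
(x−vt)²/(4Dt) = (-5.6)²/(4 × 0.035 × 160) = 1.400; exp(−1.400) = 0.2466.
C = 0.002491 × 0.2466 = 0.000614 kg/m³.

0.000614 kg/m³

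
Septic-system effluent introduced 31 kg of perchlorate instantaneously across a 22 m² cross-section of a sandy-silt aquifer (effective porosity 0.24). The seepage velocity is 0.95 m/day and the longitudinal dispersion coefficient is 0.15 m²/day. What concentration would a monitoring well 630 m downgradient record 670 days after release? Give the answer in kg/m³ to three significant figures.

0.149 kg/m³

For an instantaneous plane source, C(x,t) = M/(n_e·A·√(4πDt)) · exp(−(x−vt)²/(4Dt)), with n_e·A the pore (flow) area.
Plume center vt = 0.95 × 670 = 636.5 m, so the well at 630 m is 6.5 m upgradient of the peak.
√(4πDt) = 35.54 m, giving peak height M/(n_e·A·√(4πDt)) = 31/(0.24 × 22 × 35.54) = 0.1652 kg/m³.
(x−vt)²/(4Dt) = (-6.5)²/(4 × 0.15 × 670) = 0.1051; exp(−0.1051) = 0.9002.
C = 0.1652 × 0.9002 = 0.149 kg/m³.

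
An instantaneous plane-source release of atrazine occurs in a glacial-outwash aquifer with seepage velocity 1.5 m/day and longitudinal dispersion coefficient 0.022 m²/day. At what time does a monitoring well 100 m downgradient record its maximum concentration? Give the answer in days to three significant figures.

66.7 days

For the 1D instantaneous-source solution, setting ∂C/∂t = 0 at fixed x gives v²t² + 2Dt − x² = 0, so t = (√(D² + v²x²) − D)/v².
√(D² + v²x²) = √(0.022² + 1.5² × 100²) = 150.0; v² = 2.25.
t = (150.0 − 0.022)/2.25 = 66.7 days (vs. the pure-advection estimate x/v = 66.7 d).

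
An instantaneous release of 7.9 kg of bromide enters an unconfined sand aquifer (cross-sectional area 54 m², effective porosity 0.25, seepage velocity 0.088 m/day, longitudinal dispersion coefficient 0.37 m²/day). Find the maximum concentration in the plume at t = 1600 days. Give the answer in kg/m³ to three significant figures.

0.00678 kg/m³

The peak of an instantaneous 1D plume sits at x = vt; there the Gaussian factor is 1 and C_max = M/(n_e·A·√(4πDt)), where n_e·A is the pore area the mass is dissolved in.
√(4πDt) = √(4π × 0.37 × 1600) = 86.25 m, so C_max = 7.9/(0.25 × 54 × 86.25) = 0.00678 kg/m³.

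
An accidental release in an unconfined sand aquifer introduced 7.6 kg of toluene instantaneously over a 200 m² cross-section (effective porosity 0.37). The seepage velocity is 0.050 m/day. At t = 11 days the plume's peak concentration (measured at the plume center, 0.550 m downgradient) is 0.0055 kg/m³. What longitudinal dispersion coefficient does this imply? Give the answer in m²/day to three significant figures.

2.52 m²/day

At the plume center C_max = M/(n_e·A·√(4πDt)), so D = M²/(4πt·(n_e·A·C_max)²).
n_e·A·C_max = 0.37 × 200 × 0.0055 = 0.4070 kg/m.
D = 7.6²/(4π × 11 × 0.4070²) = 2.52 m²/day.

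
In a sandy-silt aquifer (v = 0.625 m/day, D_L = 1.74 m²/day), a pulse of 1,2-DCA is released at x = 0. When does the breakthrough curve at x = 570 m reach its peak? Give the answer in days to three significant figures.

For the 1D instantaneous-source solution, setting ∂C/∂t = 0 at fixed x gives v²t² + 2Dt − x² = 0, so t = (√(D² + v²x²) − D)/v².
√(D² + v²x²) = √(1.74² + 0.625² × 570²) = 356.3; v² = 0.390625.
t = (356.3 − 1.74)/0.390625 = 908 days (vs. the pure-advection estimate x/v = 912 d).

908 days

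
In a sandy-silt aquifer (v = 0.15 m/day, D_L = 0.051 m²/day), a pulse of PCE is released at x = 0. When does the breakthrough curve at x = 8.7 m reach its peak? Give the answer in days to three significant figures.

55.8 days

For the 1D instantaneous-source solution, setting ∂C/∂t = 0 at fixed x gives v²t² + 2Dt − x² = 0, so t = (√(D² + v²x²) − D)/v².
√(D² + v²x²) = √(0.051² + 0.15² × 8.7²) = 1.306; v² = 0.0225.
t = (1.306 − 0.051)/0.0225 = 55.8 days (vs. the pure-advection estimate x/v = 58.0 d).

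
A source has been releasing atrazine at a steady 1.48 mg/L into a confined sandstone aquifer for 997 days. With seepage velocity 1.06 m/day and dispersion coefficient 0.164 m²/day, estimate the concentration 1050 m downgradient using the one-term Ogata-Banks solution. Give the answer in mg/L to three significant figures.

0.958 mg/L

For a continuous step input, C/C₀ ≈ ½·erfc((x−vt)/(2√(Dt))).
vt = 1.06 × 997 = 1056.82 m and 2√(Dt) = 2√(0.164 × 997) = 25.57 m.
Argument (x−vt)/(2√(Dt)) = (1050 − 1056.82)/25.57 = -0.2667; ½·erfc(-0.2667) = 0.6470.
C = 1.48 × 0.6470 = 0.958 mg/L.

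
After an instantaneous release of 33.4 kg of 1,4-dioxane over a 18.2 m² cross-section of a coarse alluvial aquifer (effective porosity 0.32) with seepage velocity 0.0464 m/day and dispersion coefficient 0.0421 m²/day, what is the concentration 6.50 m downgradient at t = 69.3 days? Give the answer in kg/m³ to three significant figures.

0.376 kg/m³

For an instantaneous plane source, C(x,t) = M/(n_e·A·√(4πDt)) · exp(−(x−vt)²/(4Dt)), with n_e·A the pore (flow) area.
Plume center vt = 0.0464 × 69.3 = 3.21552 m, so the well at 6.50 m is 3.28448 m downgradient of the peak.
√(4πDt) = 6.055 m, giving peak height M/(n_e·A·√(4πDt)) = 33.4/(0.32 × 18.2 × 6.055) = 0.9471 kg/m³.
(x−vt)²/(4Dt) = (3.28448)²/(4 × 0.0421 × 69.3) = 0.9244; exp(−0.9244) = 0.3968.
C = 0.9471 × 0.3968 = 0.376 kg/m³.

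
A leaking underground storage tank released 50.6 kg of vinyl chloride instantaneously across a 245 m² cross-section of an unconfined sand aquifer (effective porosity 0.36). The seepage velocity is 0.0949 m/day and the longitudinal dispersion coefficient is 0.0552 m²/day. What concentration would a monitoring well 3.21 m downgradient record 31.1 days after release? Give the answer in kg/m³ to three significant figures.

For an instantaneous plane source, C(x,t) = M/(n_e·A·√(4πDt)) · exp(−(x−vt)²/(4Dt)), with n_e·A the pore (flow) area.
Plume center vt = 0.0949 × 31.1 = 2.95139 m, so the well at 3.21 m is 0.25861 m downgradient of the peak.
√(4πDt) = 4.645 m, giving peak height M/(n_e·A·√(4πDt)) = 50.6/(0.36 × 245 × 4.645) = 0.1235 kg/m³.
(x−vt)²/(4Dt) = (0.25861)²/(4 × 0.0552 × 31.1) = 0.009739; exp(−0.009739) = 0.9903.
C = 0.1235 × 0.9903 = 0.122 kg/m³.

0.122 kg/m³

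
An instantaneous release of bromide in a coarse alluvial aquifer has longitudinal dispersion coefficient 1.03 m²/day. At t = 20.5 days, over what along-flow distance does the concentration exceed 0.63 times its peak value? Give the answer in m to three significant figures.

The plume is Gaussian with σ = √(2Dt) = √(2 × 1.03 × 20.5) = 6.498 m.
C/C_peak = exp(−Δx²/(2σ²)) = 0.63 ⇒ Δx = σ·√(−2 ln 0.63) = 6.498 × 0.9613 = 6.247 m.
Width = 2Δx = 12.5 m.

12.5 m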